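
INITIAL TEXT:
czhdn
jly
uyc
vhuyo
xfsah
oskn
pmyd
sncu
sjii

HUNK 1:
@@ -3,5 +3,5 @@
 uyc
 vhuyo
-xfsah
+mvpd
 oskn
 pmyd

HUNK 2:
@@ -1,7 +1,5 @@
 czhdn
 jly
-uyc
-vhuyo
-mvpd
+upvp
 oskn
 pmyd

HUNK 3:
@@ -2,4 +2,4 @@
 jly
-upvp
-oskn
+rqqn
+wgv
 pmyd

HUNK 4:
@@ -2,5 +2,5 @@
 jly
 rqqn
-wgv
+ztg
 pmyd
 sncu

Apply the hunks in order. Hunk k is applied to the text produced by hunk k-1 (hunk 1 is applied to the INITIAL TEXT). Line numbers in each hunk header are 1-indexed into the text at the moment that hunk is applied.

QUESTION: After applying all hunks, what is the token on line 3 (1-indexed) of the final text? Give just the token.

Hunk 1: at line 3 remove [xfsah] add [mvpd] -> 9 lines: czhdn jly uyc vhuyo mvpd oskn pmyd sncu sjii
Hunk 2: at line 1 remove [uyc,vhuyo,mvpd] add [upvp] -> 7 lines: czhdn jly upvp oskn pmyd sncu sjii
Hunk 3: at line 2 remove [upvp,oskn] add [rqqn,wgv] -> 7 lines: czhdn jly rqqn wgv pmyd sncu sjii
Hunk 4: at line 2 remove [wgv] add [ztg] -> 7 lines: czhdn jly rqqn ztg pmyd sncu sjii
Final line 3: rqqn

Answer: rqqn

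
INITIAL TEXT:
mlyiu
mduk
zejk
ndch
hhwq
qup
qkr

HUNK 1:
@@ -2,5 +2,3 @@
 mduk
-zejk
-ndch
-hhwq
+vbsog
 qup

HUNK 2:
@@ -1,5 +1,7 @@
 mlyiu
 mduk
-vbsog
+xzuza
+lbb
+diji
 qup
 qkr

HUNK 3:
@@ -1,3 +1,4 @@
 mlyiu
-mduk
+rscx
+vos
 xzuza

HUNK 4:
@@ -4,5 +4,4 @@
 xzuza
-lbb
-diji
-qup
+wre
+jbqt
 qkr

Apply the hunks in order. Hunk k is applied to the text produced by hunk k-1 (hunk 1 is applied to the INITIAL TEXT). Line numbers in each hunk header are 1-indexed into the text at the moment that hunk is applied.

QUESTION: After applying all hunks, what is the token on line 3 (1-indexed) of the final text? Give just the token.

Answer: vos

Derivation:
Hunk 1: at line 2 remove [zejk,ndch,hhwq] add [vbsog] -> 5 lines: mlyiu mduk vbsog qup qkr
Hunk 2: at line 1 remove [vbsog] add [xzuza,lbb,diji] -> 7 lines: mlyiu mduk xzuza lbb diji qup qkr
Hunk 3: at line 1 remove [mduk] add [rscx,vos] -> 8 lines: mlyiu rscx vos xzuza lbb diji qup qkr
Hunk 4: at line 4 remove [lbb,diji,qup] add [wre,jbqt] -> 7 lines: mlyiu rscx vos xzuza wre jbqt qkr
Final line 3: vos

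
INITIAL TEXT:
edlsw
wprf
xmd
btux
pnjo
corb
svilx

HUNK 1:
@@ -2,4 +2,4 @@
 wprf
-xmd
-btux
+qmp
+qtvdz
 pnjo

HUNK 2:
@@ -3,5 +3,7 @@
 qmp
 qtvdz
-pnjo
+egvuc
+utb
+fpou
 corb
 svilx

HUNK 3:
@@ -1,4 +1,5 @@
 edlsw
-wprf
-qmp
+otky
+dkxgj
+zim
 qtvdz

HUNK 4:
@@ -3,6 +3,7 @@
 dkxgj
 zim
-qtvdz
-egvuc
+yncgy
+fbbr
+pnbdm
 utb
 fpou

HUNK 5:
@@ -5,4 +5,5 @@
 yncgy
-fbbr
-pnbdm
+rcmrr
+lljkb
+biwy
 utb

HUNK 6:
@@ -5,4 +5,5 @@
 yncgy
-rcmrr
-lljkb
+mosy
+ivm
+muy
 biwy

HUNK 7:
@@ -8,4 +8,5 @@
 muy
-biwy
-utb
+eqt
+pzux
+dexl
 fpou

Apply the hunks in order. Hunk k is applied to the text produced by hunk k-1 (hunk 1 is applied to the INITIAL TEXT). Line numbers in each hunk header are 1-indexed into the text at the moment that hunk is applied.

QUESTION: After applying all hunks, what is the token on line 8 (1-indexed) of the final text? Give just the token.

Answer: muy

Derivation:
Hunk 1: at line 2 remove [xmd,btux] add [qmp,qtvdz] -> 7 lines: edlsw wprf qmp qtvdz pnjo corb svilx
Hunk 2: at line 3 remove [pnjo] add [egvuc,utb,fpou] -> 9 lines: edlsw wprf qmp qtvdz egvuc utb fpou corb svilx
Hunk 3: at line 1 remove [wprf,qmp] add [otky,dkxgj,zim] -> 10 lines: edlsw otky dkxgj zim qtvdz egvuc utb fpou corb svilx
Hunk 4: at line 3 remove [qtvdz,egvuc] add [yncgy,fbbr,pnbdm] -> 11 lines: edlsw otky dkxgj zim yncgy fbbr pnbdm utb fpou corb svilx
Hunk 5: at line 5 remove [fbbr,pnbdm] add [rcmrr,lljkb,biwy] -> 12 lines: edlsw otky dkxgj zim yncgy rcmrr lljkb biwy utb fpou corb svilx
Hunk 6: at line 5 remove [rcmrr,lljkb] add [mosy,ivm,muy] -> 13 lines: edlsw otky dkxgj zim yncgy mosy ivm muy biwy utb fpou corb svilx
Hunk 7: at line 8 remove [biwy,utb] add [eqt,pzux,dexl] -> 14 lines: edlsw otky dkxgj zim yncgy mosy ivm muy eqt pzux dexl fpou corb svilx
Final line 8: muy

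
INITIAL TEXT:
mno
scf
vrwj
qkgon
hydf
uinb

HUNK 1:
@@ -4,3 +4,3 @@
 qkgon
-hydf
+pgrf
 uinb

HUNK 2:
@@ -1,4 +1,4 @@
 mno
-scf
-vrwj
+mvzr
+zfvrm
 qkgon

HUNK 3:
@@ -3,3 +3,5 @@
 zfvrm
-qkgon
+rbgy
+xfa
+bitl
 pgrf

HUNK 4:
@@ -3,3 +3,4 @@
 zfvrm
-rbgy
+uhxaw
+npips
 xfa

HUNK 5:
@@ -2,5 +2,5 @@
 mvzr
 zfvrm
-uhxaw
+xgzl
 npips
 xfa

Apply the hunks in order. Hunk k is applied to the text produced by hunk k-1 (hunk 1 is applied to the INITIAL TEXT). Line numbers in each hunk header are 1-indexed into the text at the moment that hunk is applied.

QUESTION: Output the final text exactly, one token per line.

Answer: mno
mvzr
zfvrm
xgzl
npips
xfa
bitl
pgrf
uinb

Derivation:
Hunk 1: at line 4 remove [hydf] add [pgrf] -> 6 lines: mno scf vrwj qkgon pgrf uinb
Hunk 2: at line 1 remove [scf,vrwj] add [mvzr,zfvrm] -> 6 lines: mno mvzr zfvrm qkgon pgrf uinb
Hunk 3: at line 3 remove [qkgon] add [rbgy,xfa,bitl] -> 8 lines: mno mvzr zfvrm rbgy xfa bitl pgrf uinb
Hunk 4: at line 3 remove [rbgy] add [uhxaw,npips] -> 9 lines: mno mvzr zfvrm uhxaw npips xfa bitl pgrf uinb
Hunk 5: at line 2 remove [uhxaw] add [xgzl] -> 9 lines: mno mvzr zfvrm xgzl npips xfa bitl pgrf uinb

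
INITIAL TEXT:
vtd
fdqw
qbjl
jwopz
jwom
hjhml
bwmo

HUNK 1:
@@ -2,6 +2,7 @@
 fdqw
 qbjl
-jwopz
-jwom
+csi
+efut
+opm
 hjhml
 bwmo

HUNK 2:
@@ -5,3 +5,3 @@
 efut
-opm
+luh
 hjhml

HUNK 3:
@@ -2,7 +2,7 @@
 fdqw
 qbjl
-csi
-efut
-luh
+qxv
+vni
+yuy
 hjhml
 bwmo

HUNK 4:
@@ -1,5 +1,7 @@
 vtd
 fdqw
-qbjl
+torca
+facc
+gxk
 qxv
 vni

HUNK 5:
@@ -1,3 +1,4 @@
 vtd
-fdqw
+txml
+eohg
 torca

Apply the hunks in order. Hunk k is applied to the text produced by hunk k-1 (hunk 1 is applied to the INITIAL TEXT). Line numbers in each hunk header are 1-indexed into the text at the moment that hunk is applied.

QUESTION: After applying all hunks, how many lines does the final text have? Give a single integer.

Answer: 11

Derivation:
Hunk 1: at line 2 remove [jwopz,jwom] add [csi,efut,opm] -> 8 lines: vtd fdqw qbjl csi efut opm hjhml bwmo
Hunk 2: at line 5 remove [opm] add [luh] -> 8 lines: vtd fdqw qbjl csi efut luh hjhml bwmo
Hunk 3: at line 2 remove [csi,efut,luh] add [qxv,vni,yuy] -> 8 lines: vtd fdqw qbjl qxv vni yuy hjhml bwmo
Hunk 4: at line 1 remove [qbjl] add [torca,facc,gxk] -> 10 lines: vtd fdqw torca facc gxk qxv vni yuy hjhml bwmo
Hunk 5: at line 1 remove [fdqw] add [txml,eohg] -> 11 lines: vtd txml eohg torca facc gxk qxv vni yuy hjhml bwmo
Final line count: 11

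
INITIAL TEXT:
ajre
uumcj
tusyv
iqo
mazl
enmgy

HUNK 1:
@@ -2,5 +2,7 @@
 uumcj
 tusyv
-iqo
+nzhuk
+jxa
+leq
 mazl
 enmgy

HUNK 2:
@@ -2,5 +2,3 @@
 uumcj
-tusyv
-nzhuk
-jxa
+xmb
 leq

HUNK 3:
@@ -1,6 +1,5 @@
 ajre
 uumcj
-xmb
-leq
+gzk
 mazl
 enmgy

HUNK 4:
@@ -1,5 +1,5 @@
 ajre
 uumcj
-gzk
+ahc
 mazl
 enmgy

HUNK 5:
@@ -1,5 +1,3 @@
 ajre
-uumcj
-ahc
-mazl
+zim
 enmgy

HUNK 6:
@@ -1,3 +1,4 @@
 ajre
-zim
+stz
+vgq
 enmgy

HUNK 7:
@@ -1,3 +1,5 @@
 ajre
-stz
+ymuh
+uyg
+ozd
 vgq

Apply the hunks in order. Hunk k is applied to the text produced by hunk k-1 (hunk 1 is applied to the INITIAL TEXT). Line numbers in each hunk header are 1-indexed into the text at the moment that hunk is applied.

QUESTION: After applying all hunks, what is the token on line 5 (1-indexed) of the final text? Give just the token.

Hunk 1: at line 2 remove [iqo] add [nzhuk,jxa,leq] -> 8 lines: ajre uumcj tusyv nzhuk jxa leq mazl enmgy
Hunk 2: at line 2 remove [tusyv,nzhuk,jxa] add [xmb] -> 6 lines: ajre uumcj xmb leq mazl enmgy
Hunk 3: at line 1 remove [xmb,leq] add [gzk] -> 5 lines: ajre uumcj gzk mazl enmgy
Hunk 4: at line 1 remove [gzk] add [ahc] -> 5 lines: ajre uumcj ahc mazl enmgy
Hunk 5: at line 1 remove [uumcj,ahc,mazl] add [zim] -> 3 lines: ajre zim enmgy
Hunk 6: at line 1 remove [zim] add [stz,vgq] -> 4 lines: ajre stz vgq enmgy
Hunk 7: at line 1 remove [stz] add [ymuh,uyg,ozd] -> 6 lines: ajre ymuh uyg ozd vgq enmgy
Final line 5: vgq

Answer: vgq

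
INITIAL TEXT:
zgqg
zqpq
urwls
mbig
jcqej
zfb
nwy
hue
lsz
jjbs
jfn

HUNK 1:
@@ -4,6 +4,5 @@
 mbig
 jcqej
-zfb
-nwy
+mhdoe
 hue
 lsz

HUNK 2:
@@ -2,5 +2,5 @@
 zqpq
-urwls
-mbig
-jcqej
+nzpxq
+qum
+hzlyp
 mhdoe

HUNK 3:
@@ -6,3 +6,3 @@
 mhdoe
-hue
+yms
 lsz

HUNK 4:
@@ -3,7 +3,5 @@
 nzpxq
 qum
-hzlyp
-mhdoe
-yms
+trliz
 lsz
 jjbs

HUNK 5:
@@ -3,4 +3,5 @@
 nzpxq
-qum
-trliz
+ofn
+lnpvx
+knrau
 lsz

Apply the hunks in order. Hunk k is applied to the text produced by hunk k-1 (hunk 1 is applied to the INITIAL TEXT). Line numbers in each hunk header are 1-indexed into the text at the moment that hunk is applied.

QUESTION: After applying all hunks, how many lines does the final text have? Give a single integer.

Answer: 9

Derivation:
Hunk 1: at line 4 remove [zfb,nwy] add [mhdoe] -> 10 lines: zgqg zqpq urwls mbig jcqej mhdoe hue lsz jjbs jfn
Hunk 2: at line 2 remove [urwls,mbig,jcqej] add [nzpxq,qum,hzlyp] -> 10 lines: zgqg zqpq nzpxq qum hzlyp mhdoe hue lsz jjbs jfn
Hunk 3: at line 6 remove [hue] add [yms] -> 10 lines: zgqg zqpq nzpxq qum hzlyp mhdoe yms lsz jjbs jfn
Hunk 4: at line 3 remove [hzlyp,mhdoe,yms] add [trliz] -> 8 lines: zgqg zqpq nzpxq qum trliz lsz jjbs jfn
Hunk 5: at line 3 remove [qum,trliz] add [ofn,lnpvx,knrau] -> 9 lines: zgqg zqpq nzpxq ofn lnpvx knrau lsz jjbs jfn
Final line count: 9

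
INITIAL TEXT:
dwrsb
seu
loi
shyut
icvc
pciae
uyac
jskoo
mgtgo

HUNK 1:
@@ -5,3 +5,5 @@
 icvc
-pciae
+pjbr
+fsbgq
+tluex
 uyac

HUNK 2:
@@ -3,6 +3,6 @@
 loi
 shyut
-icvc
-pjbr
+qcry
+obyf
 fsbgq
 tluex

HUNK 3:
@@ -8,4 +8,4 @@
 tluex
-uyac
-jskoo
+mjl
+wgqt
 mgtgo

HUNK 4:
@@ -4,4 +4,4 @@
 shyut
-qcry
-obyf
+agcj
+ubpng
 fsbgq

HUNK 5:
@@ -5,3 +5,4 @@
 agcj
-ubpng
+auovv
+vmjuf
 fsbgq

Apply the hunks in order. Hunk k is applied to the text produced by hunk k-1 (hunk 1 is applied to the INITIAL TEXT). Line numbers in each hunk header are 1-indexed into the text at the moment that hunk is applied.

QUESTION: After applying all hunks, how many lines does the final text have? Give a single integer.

Hunk 1: at line 5 remove [pciae] add [pjbr,fsbgq,tluex] -> 11 lines: dwrsb seu loi shyut icvc pjbr fsbgq tluex uyac jskoo mgtgo
Hunk 2: at line 3 remove [icvc,pjbr] add [qcry,obyf] -> 11 lines: dwrsb seu loi shyut qcry obyf fsbgq tluex uyac jskoo mgtgo
Hunk 3: at line 8 remove [uyac,jskoo] add [mjl,wgqt] -> 11 lines: dwrsb seu loi shyut qcry obyf fsbgq tluex mjl wgqt mgtgo
Hunk 4: at line 4 remove [qcry,obyf] add [agcj,ubpng] -> 11 lines: dwrsb seu loi shyut agcj ubpng fsbgq tluex mjl wgqt mgtgo
Hunk 5: at line 5 remove [ubpng] add [auovv,vmjuf] -> 12 lines: dwrsb seu loi shyut agcj auovv vmjuf fsbgq tluex mjl wgqt mgtgo
Final line count: 12

Answer: 12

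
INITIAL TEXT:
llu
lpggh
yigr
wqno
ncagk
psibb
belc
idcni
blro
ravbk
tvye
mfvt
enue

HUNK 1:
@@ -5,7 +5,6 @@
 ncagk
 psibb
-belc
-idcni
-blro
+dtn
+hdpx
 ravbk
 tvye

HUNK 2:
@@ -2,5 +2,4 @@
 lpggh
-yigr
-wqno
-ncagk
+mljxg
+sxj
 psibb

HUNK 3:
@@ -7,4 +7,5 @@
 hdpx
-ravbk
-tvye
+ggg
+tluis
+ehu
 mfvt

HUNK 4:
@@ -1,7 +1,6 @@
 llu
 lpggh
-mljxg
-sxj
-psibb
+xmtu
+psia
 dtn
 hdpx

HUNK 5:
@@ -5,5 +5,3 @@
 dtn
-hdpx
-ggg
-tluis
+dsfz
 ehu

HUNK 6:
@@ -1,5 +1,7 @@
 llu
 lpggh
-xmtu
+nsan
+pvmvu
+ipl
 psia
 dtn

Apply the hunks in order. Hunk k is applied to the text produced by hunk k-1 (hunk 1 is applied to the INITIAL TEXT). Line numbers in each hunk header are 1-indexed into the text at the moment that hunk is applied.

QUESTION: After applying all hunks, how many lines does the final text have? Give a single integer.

Answer: 11

Derivation:
Hunk 1: at line 5 remove [belc,idcni,blro] add [dtn,hdpx] -> 12 lines: llu lpggh yigr wqno ncagk psibb dtn hdpx ravbk tvye mfvt enue
Hunk 2: at line 2 remove [yigr,wqno,ncagk] add [mljxg,sxj] -> 11 lines: llu lpggh mljxg sxj psibb dtn hdpx ravbk tvye mfvt enue
Hunk 3: at line 7 remove [ravbk,tvye] add [ggg,tluis,ehu] -> 12 lines: llu lpggh mljxg sxj psibb dtn hdpx ggg tluis ehu mfvt enue
Hunk 4: at line 1 remove [mljxg,sxj,psibb] add [xmtu,psia] -> 11 lines: llu lpggh xmtu psia dtn hdpx ggg tluis ehu mfvt enue
Hunk 5: at line 5 remove [hdpx,ggg,tluis] add [dsfz] -> 9 lines: llu lpggh xmtu psia dtn dsfz ehu mfvt enue
Hunk 6: at line 1 remove [xmtu] add [nsan,pvmvu,ipl] -> 11 lines: llu lpggh nsan pvmvu ipl psia dtn dsfz ehu mfvt enue
Final line count: 11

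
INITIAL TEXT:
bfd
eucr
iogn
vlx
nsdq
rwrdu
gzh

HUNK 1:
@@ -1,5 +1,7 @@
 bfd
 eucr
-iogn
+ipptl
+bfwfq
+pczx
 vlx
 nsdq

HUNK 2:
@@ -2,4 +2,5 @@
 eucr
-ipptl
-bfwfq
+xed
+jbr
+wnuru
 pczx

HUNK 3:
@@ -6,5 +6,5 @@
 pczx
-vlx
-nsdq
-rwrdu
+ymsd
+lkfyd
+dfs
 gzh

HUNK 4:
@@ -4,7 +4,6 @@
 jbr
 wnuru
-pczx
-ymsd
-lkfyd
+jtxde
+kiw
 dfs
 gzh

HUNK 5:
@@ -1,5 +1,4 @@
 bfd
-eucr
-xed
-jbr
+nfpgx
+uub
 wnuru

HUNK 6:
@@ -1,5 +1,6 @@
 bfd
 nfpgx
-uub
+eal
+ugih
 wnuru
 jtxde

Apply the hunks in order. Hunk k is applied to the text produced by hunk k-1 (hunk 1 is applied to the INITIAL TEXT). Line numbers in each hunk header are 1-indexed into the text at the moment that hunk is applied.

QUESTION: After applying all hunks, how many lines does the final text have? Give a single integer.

Answer: 9

Derivation:
Hunk 1: at line 1 remove [iogn] add [ipptl,bfwfq,pczx] -> 9 lines: bfd eucr ipptl bfwfq pczx vlx nsdq rwrdu gzh
Hunk 2: at line 2 remove [ipptl,bfwfq] add [xed,jbr,wnuru] -> 10 lines: bfd eucr xed jbr wnuru pczx vlx nsdq rwrdu gzh
Hunk 3: at line 6 remove [vlx,nsdq,rwrdu] add [ymsd,lkfyd,dfs] -> 10 lines: bfd eucr xed jbr wnuru pczx ymsd lkfyd dfs gzh
Hunk 4: at line 4 remove [pczx,ymsd,lkfyd] add [jtxde,kiw] -> 9 lines: bfd eucr xed jbr wnuru jtxde kiw dfs gzh
Hunk 5: at line 1 remove [eucr,xed,jbr] add [nfpgx,uub] -> 8 lines: bfd nfpgx uub wnuru jtxde kiw dfs gzh
Hunk 6: at line 1 remove [uub] add [eal,ugih] -> 9 lines: bfd nfpgx eal ugih wnuru jtxde kiw dfs gzh
Final line count: 9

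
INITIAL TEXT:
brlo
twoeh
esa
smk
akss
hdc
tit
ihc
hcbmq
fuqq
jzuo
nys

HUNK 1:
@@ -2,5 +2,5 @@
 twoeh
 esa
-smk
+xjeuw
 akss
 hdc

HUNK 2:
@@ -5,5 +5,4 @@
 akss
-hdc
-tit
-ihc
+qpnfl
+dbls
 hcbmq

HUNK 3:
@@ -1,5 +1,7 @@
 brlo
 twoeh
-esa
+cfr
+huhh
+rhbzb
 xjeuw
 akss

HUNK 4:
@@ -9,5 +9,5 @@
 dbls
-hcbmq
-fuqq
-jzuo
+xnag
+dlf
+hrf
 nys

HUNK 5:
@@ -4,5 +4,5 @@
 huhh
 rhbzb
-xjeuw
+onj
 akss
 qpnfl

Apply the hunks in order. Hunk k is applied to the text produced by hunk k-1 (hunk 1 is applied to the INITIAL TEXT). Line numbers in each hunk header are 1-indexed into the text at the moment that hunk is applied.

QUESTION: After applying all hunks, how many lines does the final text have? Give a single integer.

Hunk 1: at line 2 remove [smk] add [xjeuw] -> 12 lines: brlo twoeh esa xjeuw akss hdc tit ihc hcbmq fuqq jzuo nys
Hunk 2: at line 5 remove [hdc,tit,ihc] add [qpnfl,dbls] -> 11 lines: brlo twoeh esa xjeuw akss qpnfl dbls hcbmq fuqq jzuo nys
Hunk 3: at line 1 remove [esa] add [cfr,huhh,rhbzb] -> 13 lines: brlo twoeh cfr huhh rhbzb xjeuw akss qpnfl dbls hcbmq fuqq jzuo nys
Hunk 4: at line 9 remove [hcbmq,fuqq,jzuo] add [xnag,dlf,hrf] -> 13 lines: brlo twoeh cfr huhh rhbzb xjeuw akss qpnfl dbls xnag dlf hrf nys
Hunk 5: at line 4 remove [xjeuw] add [onj] -> 13 lines: brlo twoeh cfr huhh rhbzb onj akss qpnfl dbls xnag dlf hrf nys
Final line count: 13

Answer: 13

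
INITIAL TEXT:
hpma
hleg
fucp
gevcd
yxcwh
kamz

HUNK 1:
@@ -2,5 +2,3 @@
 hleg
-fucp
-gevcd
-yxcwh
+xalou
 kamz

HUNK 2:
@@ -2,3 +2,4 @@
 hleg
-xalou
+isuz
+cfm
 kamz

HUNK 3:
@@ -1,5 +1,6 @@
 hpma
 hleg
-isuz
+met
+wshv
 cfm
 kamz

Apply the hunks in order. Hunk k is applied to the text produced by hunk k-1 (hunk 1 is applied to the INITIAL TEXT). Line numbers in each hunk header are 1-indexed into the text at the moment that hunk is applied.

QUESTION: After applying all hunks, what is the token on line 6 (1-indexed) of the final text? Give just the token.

Hunk 1: at line 2 remove [fucp,gevcd,yxcwh] add [xalou] -> 4 lines: hpma hleg xalou kamz
Hunk 2: at line 2 remove [xalou] add [isuz,cfm] -> 5 lines: hpma hleg isuz cfm kamz
Hunk 3: at line 1 remove [isuz] add [met,wshv] -> 6 lines: hpma hleg met wshv cfm kamz
Final line 6: kamz

Answer: kamz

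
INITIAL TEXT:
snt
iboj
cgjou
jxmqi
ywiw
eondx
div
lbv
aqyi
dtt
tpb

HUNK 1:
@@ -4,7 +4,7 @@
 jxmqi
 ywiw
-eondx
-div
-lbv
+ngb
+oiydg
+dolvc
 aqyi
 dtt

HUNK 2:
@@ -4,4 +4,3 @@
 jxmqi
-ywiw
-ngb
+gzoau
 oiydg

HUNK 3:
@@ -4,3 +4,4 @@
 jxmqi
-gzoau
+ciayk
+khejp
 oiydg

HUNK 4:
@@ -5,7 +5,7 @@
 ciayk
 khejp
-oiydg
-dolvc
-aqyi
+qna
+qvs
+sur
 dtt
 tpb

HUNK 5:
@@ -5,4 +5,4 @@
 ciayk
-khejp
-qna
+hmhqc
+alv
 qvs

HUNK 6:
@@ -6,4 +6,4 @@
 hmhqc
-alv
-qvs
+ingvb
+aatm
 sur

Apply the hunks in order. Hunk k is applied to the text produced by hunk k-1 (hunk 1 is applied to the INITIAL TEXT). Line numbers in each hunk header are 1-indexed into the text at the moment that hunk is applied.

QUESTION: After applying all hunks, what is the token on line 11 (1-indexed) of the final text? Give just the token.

Answer: tpb

Derivation:
Hunk 1: at line 4 remove [eondx,div,lbv] add [ngb,oiydg,dolvc] -> 11 lines: snt iboj cgjou jxmqi ywiw ngb oiydg dolvc aqyi dtt tpb
Hunk 2: at line 4 remove [ywiw,ngb] add [gzoau] -> 10 lines: snt iboj cgjou jxmqi gzoau oiydg dolvc aqyi dtt tpb
Hunk 3: at line 4 remove [gzoau] add [ciayk,khejp] -> 11 lines: snt iboj cgjou jxmqi ciayk khejp oiydg dolvc aqyi dtt tpb
Hunk 4: at line 5 remove [oiydg,dolvc,aqyi] add [qna,qvs,sur] -> 11 lines: snt iboj cgjou jxmqi ciayk khejp qna qvs sur dtt tpb
Hunk 5: at line 5 remove [khejp,qna] add [hmhqc,alv] -> 11 lines: snt iboj cgjou jxmqi ciayk hmhqc alv qvs sur dtt tpb
Hunk 6: at line 6 remove [alv,qvs] add [ingvb,aatm] -> 11 lines: snt iboj cgjou jxmqi ciayk hmhqc ingvb aatm sur dtt tpb
Final line 11: tpb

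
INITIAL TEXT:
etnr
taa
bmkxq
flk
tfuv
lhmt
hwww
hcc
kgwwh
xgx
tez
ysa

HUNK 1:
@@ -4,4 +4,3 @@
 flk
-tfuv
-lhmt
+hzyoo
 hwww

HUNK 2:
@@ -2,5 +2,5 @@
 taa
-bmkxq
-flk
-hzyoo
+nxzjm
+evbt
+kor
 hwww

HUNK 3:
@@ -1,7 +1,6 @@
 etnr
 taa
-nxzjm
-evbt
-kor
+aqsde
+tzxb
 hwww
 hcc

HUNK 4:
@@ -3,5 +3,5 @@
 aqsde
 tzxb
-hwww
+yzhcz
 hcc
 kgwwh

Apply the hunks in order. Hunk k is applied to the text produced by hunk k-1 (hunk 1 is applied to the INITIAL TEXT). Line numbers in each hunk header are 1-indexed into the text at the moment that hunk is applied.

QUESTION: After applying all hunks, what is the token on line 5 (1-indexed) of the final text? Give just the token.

Hunk 1: at line 4 remove [tfuv,lhmt] add [hzyoo] -> 11 lines: etnr taa bmkxq flk hzyoo hwww hcc kgwwh xgx tez ysa
Hunk 2: at line 2 remove [bmkxq,flk,hzyoo] add [nxzjm,evbt,kor] -> 11 lines: etnr taa nxzjm evbt kor hwww hcc kgwwh xgx tez ysa
Hunk 3: at line 1 remove [nxzjm,evbt,kor] add [aqsde,tzxb] -> 10 lines: etnr taa aqsde tzxb hwww hcc kgwwh xgx tez ysa
Hunk 4: at line 3 remove [hwww] add [yzhcz] -> 10 lines: etnr taa aqsde tzxb yzhcz hcc kgwwh xgx tez ysa
Final line 5: yzhcz

Answer: yzhcz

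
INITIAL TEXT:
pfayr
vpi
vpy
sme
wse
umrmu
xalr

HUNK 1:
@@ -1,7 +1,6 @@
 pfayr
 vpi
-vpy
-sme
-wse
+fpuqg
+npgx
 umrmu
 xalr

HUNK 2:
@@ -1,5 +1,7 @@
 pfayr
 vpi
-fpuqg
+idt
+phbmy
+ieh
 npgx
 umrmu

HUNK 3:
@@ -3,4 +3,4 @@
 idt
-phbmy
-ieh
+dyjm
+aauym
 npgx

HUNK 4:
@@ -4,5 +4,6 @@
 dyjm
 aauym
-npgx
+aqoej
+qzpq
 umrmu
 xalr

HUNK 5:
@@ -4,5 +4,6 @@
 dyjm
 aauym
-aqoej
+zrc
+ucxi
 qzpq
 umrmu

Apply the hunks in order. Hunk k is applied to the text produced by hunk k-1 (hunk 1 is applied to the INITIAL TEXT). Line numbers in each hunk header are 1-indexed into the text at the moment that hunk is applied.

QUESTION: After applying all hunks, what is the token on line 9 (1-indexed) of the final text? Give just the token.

Hunk 1: at line 1 remove [vpy,sme,wse] add [fpuqg,npgx] -> 6 lines: pfayr vpi fpuqg npgx umrmu xalr
Hunk 2: at line 1 remove [fpuqg] add [idt,phbmy,ieh] -> 8 lines: pfayr vpi idt phbmy ieh npgx umrmu xalr
Hunk 3: at line 3 remove [phbmy,ieh] add [dyjm,aauym] -> 8 lines: pfayr vpi idt dyjm aauym npgx umrmu xalr
Hunk 4: at line 4 remove [npgx] add [aqoej,qzpq] -> 9 lines: pfayr vpi idt dyjm aauym aqoej qzpq umrmu xalr
Hunk 5: at line 4 remove [aqoej] add [zrc,ucxi] -> 10 lines: pfayr vpi idt dyjm aauym zrc ucxi qzpq umrmu xalr
Final line 9: umrmu

Answer: umrmu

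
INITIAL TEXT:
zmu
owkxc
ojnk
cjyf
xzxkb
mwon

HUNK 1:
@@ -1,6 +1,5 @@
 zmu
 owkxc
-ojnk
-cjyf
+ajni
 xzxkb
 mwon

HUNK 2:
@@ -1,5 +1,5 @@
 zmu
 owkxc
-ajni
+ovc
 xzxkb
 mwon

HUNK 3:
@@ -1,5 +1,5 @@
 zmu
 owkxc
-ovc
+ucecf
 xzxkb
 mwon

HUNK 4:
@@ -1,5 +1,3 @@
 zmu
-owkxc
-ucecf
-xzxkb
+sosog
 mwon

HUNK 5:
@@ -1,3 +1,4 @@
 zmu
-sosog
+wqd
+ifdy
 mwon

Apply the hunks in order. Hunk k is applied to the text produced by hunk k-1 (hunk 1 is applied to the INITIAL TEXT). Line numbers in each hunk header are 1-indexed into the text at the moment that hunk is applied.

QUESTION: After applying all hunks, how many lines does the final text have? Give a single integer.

Answer: 4

Derivation:
Hunk 1: at line 1 remove [ojnk,cjyf] add [ajni] -> 5 lines: zmu owkxc ajni xzxkb mwon
Hunk 2: at line 1 remove [ajni] add [ovc] -> 5 lines: zmu owkxc ovc xzxkb mwon
Hunk 3: at line 1 remove [ovc] add [ucecf] -> 5 lines: zmu owkxc ucecf xzxkb mwon
Hunk 4: at line 1 remove [owkxc,ucecf,xzxkb] add [sosog] -> 3 lines: zmu sosog mwon
Hunk 5: at line 1 remove [sosog] add [wqd,ifdy] -> 4 lines: zmu wqd ifdy mwon
Final line count: 4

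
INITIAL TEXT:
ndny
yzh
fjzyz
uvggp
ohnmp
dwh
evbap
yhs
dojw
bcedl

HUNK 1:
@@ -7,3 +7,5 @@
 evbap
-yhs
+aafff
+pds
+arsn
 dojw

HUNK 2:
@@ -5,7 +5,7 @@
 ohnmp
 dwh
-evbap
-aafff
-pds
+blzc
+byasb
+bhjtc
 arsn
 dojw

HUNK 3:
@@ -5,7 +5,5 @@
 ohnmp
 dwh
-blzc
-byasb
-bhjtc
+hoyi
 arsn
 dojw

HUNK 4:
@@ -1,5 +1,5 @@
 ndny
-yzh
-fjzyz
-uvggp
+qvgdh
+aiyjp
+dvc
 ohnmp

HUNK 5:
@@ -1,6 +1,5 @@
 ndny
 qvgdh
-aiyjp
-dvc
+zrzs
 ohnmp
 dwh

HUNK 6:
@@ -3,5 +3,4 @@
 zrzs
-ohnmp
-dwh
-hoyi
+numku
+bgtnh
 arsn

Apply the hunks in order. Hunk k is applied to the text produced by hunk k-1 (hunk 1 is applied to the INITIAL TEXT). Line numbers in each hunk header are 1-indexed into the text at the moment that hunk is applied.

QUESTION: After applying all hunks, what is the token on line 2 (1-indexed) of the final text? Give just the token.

Hunk 1: at line 7 remove [yhs] add [aafff,pds,arsn] -> 12 lines: ndny yzh fjzyz uvggp ohnmp dwh evbap aafff pds arsn dojw bcedl
Hunk 2: at line 5 remove [evbap,aafff,pds] add [blzc,byasb,bhjtc] -> 12 lines: ndny yzh fjzyz uvggp ohnmp dwh blzc byasb bhjtc arsn dojw bcedl
Hunk 3: at line 5 remove [blzc,byasb,bhjtc] add [hoyi] -> 10 lines: ndny yzh fjzyz uvggp ohnmp dwh hoyi arsn dojw bcedl
Hunk 4: at line 1 remove [yzh,fjzyz,uvggp] add [qvgdh,aiyjp,dvc] -> 10 lines: ndny qvgdh aiyjp dvc ohnmp dwh hoyi arsn dojw bcedl
Hunk 5: at line 1 remove [aiyjp,dvc] add [zrzs] -> 9 lines: ndny qvgdh zrzs ohnmp dwh hoyi arsn dojw bcedl
Hunk 6: at line 3 remove [ohnmp,dwh,hoyi] add [numku,bgtnh] -> 8 lines: ndny qvgdh zrzs numku bgtnh arsn dojw bcedl
Final line 2: qvgdh

Answer: qvgdh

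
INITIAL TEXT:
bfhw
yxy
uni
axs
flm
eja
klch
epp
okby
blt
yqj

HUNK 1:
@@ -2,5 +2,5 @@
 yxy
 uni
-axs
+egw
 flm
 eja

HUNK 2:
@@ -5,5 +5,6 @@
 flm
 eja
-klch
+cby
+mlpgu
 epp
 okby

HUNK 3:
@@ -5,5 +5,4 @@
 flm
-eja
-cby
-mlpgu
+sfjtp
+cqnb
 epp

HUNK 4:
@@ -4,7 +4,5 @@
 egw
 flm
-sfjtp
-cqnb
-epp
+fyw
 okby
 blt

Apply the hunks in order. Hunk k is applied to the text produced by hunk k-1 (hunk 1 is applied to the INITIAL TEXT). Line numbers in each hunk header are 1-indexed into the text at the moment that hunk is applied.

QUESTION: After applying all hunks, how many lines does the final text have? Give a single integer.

Hunk 1: at line 2 remove [axs] add [egw] -> 11 lines: bfhw yxy uni egw flm eja klch epp okby blt yqj
Hunk 2: at line 5 remove [klch] add [cby,mlpgu] -> 12 lines: bfhw yxy uni egw flm eja cby mlpgu epp okby blt yqj
Hunk 3: at line 5 remove [eja,cby,mlpgu] add [sfjtp,cqnb] -> 11 lines: bfhw yxy uni egw flm sfjtp cqnb epp okby blt yqj
Hunk 4: at line 4 remove [sfjtp,cqnb,epp] add [fyw] -> 9 lines: bfhw yxy uni egw flm fyw okby blt yqj
Final line count: 9

Answer: 9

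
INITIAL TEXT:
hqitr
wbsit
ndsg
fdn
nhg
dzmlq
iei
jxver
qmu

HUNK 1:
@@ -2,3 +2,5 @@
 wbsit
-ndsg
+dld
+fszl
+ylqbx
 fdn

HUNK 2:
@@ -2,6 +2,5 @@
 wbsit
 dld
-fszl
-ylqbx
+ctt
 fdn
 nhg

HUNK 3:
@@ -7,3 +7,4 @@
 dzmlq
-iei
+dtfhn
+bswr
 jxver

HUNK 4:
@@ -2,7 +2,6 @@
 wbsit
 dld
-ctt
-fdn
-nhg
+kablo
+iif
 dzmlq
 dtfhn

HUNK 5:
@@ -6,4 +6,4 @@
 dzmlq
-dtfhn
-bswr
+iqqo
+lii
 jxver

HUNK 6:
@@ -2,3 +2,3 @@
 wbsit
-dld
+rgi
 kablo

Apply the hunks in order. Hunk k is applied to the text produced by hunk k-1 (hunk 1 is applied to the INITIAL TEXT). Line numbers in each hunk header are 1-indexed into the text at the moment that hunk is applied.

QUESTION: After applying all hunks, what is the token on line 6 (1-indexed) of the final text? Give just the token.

Answer: dzmlq

Derivation:
Hunk 1: at line 2 remove [ndsg] add [dld,fszl,ylqbx] -> 11 lines: hqitr wbsit dld fszl ylqbx fdn nhg dzmlq iei jxver qmu
Hunk 2: at line 2 remove [fszl,ylqbx] add [ctt] -> 10 lines: hqitr wbsit dld ctt fdn nhg dzmlq iei jxver qmu
Hunk 3: at line 7 remove [iei] add [dtfhn,bswr] -> 11 lines: hqitr wbsit dld ctt fdn nhg dzmlq dtfhn bswr jxver qmu
Hunk 4: at line 2 remove [ctt,fdn,nhg] add [kablo,iif] -> 10 lines: hqitr wbsit dld kablo iif dzmlq dtfhn bswr jxver qmu
Hunk 5: at line 6 remove [dtfhn,bswr] add [iqqo,lii] -> 10 lines: hqitr wbsit dld kablo iif dzmlq iqqo lii jxver qmu
Hunk 6: at line 2 remove [dld] add [rgi] -> 10 lines: hqitr wbsit rgi kablo iif dzmlq iqqo lii jxver qmu
Final line 6: dzmlq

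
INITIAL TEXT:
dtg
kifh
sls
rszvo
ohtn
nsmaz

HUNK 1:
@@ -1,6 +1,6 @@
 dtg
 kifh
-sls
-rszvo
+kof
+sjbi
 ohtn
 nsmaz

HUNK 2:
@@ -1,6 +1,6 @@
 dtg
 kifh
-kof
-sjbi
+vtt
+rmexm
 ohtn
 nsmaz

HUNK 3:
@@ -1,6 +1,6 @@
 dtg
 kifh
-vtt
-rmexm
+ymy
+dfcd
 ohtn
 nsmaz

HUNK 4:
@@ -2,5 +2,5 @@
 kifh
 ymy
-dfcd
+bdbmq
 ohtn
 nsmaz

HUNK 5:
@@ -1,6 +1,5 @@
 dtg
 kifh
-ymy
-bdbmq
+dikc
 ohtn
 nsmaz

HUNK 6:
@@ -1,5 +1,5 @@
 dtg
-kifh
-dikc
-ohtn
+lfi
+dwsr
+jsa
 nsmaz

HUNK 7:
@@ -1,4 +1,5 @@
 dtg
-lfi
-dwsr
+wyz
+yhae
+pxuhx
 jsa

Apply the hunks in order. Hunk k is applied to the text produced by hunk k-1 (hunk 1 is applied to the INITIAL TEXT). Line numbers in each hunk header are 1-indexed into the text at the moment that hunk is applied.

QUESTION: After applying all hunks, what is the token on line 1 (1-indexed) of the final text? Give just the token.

Answer: dtg

Derivation:
Hunk 1: at line 1 remove [sls,rszvo] add [kof,sjbi] -> 6 lines: dtg kifh kof sjbi ohtn nsmaz
Hunk 2: at line 1 remove [kof,sjbi] add [vtt,rmexm] -> 6 lines: dtg kifh vtt rmexm ohtn nsmaz
Hunk 3: at line 1 remove [vtt,rmexm] add [ymy,dfcd] -> 6 lines: dtg kifh ymy dfcd ohtn nsmaz
Hunk 4: at line 2 remove [dfcd] add [bdbmq] -> 6 lines: dtg kifh ymy bdbmq ohtn nsmaz
Hunk 5: at line 1 remove [ymy,bdbmq] add [dikc] -> 5 lines: dtg kifh dikc ohtn nsmaz
Hunk 6: at line 1 remove [kifh,dikc,ohtn] add [lfi,dwsr,jsa] -> 5 lines: dtg lfi dwsr jsa nsmaz
Hunk 7: at line 1 remove [lfi,dwsr] add [wyz,yhae,pxuhx] -> 6 lines: dtg wyz yhae pxuhx jsa nsmaz
Final line 1: dtg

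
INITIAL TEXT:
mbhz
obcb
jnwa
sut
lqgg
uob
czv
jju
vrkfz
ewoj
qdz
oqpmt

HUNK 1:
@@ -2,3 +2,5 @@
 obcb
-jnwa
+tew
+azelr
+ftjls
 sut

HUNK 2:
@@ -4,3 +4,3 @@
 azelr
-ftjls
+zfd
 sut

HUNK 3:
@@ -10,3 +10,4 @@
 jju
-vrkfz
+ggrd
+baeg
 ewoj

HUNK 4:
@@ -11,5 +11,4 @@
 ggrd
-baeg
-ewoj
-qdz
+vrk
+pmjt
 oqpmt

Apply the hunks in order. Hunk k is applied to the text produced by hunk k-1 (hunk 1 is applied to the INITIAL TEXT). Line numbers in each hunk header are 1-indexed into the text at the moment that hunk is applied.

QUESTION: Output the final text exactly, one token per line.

Hunk 1: at line 2 remove [jnwa] add [tew,azelr,ftjls] -> 14 lines: mbhz obcb tew azelr ftjls sut lqgg uob czv jju vrkfz ewoj qdz oqpmt
Hunk 2: at line 4 remove [ftjls] add [zfd] -> 14 lines: mbhz obcb tew azelr zfd sut lqgg uob czv jju vrkfz ewoj qdz oqpmt
Hunk 3: at line 10 remove [vrkfz] add [ggrd,baeg] -> 15 lines: mbhz obcb tew azelr zfd sut lqgg uob czv jju ggrd baeg ewoj qdz oqpmt
Hunk 4: at line 11 remove [baeg,ewoj,qdz] add [vrk,pmjt] -> 14 lines: mbhz obcb tew azelr zfd sut lqgg uob czv jju ggrd vrk pmjt oqpmt

Answer: mbhz
obcb
tew
azelr
zfd
sut
lqgg
uob
czv
jju
ggrd
vrk
pmjt
oqpmt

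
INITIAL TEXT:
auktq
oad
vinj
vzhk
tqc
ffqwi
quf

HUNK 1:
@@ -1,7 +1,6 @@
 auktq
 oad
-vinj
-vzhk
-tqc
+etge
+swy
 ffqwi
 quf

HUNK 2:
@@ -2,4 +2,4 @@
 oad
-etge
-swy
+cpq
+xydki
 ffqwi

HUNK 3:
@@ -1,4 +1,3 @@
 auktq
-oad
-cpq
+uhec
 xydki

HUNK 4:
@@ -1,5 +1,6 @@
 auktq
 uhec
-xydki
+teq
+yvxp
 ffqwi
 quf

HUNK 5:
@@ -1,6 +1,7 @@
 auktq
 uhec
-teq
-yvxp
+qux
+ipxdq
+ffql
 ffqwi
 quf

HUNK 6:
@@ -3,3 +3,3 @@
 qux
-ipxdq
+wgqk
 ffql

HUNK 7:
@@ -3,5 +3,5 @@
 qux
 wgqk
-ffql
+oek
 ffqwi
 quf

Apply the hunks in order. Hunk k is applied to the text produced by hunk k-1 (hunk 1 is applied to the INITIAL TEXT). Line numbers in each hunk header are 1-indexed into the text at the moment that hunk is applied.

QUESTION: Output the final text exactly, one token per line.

Hunk 1: at line 1 remove [vinj,vzhk,tqc] add [etge,swy] -> 6 lines: auktq oad etge swy ffqwi quf
Hunk 2: at line 2 remove [etge,swy] add [cpq,xydki] -> 6 lines: auktq oad cpq xydki ffqwi quf
Hunk 3: at line 1 remove [oad,cpq] add [uhec] -> 5 lines: auktq uhec xydki ffqwi quf
Hunk 4: at line 1 remove [xydki] add [teq,yvxp] -> 6 lines: auktq uhec teq yvxp ffqwi quf
Hunk 5: at line 1 remove [teq,yvxp] add [qux,ipxdq,ffql] -> 7 lines: auktq uhec qux ipxdq ffql ffqwi quf
Hunk 6: at line 3 remove [ipxdq] add [wgqk] -> 7 lines: auktq uhec qux wgqk ffql ffqwi quf
Hunk 7: at line 3 remove [ffql] add [oek] -> 7 lines: auktq uhec qux wgqk oek ffqwi quf

Answer: auktq
uhec
qux
wgqk
oek
ffqwi
quf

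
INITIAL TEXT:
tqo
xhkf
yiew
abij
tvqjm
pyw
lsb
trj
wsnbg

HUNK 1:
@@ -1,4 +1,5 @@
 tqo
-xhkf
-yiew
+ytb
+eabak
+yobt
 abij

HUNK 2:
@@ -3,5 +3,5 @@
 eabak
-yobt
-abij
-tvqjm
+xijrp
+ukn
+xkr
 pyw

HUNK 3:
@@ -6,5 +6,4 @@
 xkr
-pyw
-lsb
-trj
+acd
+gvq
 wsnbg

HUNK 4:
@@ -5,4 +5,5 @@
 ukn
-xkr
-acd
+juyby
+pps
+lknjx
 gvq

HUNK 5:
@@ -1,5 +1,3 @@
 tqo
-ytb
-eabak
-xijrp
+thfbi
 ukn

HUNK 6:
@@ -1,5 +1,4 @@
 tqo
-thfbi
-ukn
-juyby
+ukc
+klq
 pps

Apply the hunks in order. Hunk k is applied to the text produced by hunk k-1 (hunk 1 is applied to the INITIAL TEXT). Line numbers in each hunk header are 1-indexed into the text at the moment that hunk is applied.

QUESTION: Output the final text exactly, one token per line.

Answer: tqo
ukc
klq
pps
lknjx
gvq
wsnbg

Derivation:
Hunk 1: at line 1 remove [xhkf,yiew] add [ytb,eabak,yobt] -> 10 lines: tqo ytb eabak yobt abij tvqjm pyw lsb trj wsnbg
Hunk 2: at line 3 remove [yobt,abij,tvqjm] add [xijrp,ukn,xkr] -> 10 lines: tqo ytb eabak xijrp ukn xkr pyw lsb trj wsnbg
Hunk 3: at line 6 remove [pyw,lsb,trj] add [acd,gvq] -> 9 lines: tqo ytb eabak xijrp ukn xkr acd gvq wsnbg
Hunk 4: at line 5 remove [xkr,acd] add [juyby,pps,lknjx] -> 10 lines: tqo ytb eabak xijrp ukn juyby pps lknjx gvq wsnbg
Hunk 5: at line 1 remove [ytb,eabak,xijrp] add [thfbi] -> 8 lines: tqo thfbi ukn juyby pps lknjx gvq wsnbg
Hunk 6: at line 1 remove [thfbi,ukn,juyby] add [ukc,klq] -> 7 lines: tqo ukc klq pps lknjx gvq wsnbg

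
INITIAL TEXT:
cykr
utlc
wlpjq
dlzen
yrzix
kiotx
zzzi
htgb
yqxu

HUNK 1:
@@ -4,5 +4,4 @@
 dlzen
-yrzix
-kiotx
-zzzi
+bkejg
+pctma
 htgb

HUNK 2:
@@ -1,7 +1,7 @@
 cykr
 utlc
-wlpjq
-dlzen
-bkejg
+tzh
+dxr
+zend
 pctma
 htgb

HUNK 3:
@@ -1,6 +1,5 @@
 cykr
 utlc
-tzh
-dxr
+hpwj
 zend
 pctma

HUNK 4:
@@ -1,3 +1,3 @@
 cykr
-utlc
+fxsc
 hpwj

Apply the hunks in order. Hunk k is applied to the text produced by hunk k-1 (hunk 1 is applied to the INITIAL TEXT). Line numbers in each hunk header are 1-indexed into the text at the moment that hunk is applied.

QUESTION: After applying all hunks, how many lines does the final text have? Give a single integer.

Hunk 1: at line 4 remove [yrzix,kiotx,zzzi] add [bkejg,pctma] -> 8 lines: cykr utlc wlpjq dlzen bkejg pctma htgb yqxu
Hunk 2: at line 1 remove [wlpjq,dlzen,bkejg] add [tzh,dxr,zend] -> 8 lines: cykr utlc tzh dxr zend pctma htgb yqxu
Hunk 3: at line 1 remove [tzh,dxr] add [hpwj] -> 7 lines: cykr utlc hpwj zend pctma htgb yqxu
Hunk 4: at line 1 remove [utlc] add [fxsc] -> 7 lines: cykr fxsc hpwj zend pctma htgb yqxu
Final line count: 7

Answer: 7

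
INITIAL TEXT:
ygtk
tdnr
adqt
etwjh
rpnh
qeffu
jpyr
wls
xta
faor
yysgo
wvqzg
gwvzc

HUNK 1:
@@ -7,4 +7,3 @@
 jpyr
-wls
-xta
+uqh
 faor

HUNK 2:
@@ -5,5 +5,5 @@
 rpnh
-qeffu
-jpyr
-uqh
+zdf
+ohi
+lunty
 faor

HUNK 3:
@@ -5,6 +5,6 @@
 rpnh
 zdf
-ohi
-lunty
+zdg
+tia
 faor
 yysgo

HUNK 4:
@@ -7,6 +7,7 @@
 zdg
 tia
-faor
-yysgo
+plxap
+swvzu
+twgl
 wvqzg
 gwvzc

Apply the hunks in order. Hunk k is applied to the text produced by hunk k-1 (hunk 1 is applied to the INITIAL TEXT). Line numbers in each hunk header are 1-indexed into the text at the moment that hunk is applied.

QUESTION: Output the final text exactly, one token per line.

Hunk 1: at line 7 remove [wls,xta] add [uqh] -> 12 lines: ygtk tdnr adqt etwjh rpnh qeffu jpyr uqh faor yysgo wvqzg gwvzc
Hunk 2: at line 5 remove [qeffu,jpyr,uqh] add [zdf,ohi,lunty] -> 12 lines: ygtk tdnr adqt etwjh rpnh zdf ohi lunty faor yysgo wvqzg gwvzc
Hunk 3: at line 5 remove [ohi,lunty] add [zdg,tia] -> 12 lines: ygtk tdnr adqt etwjh rpnh zdf zdg tia faor yysgo wvqzg gwvzc
Hunk 4: at line 7 remove [faor,yysgo] add [plxap,swvzu,twgl] -> 13 lines: ygtk tdnr adqt etwjh rpnh zdf zdg tia plxap swvzu twgl wvqzg gwvzc

Answer: ygtk
tdnr
adqt
etwjh
rpnh
zdf
zdg
tia
plxap
swvzu
twgl
wvqzg
gwvzc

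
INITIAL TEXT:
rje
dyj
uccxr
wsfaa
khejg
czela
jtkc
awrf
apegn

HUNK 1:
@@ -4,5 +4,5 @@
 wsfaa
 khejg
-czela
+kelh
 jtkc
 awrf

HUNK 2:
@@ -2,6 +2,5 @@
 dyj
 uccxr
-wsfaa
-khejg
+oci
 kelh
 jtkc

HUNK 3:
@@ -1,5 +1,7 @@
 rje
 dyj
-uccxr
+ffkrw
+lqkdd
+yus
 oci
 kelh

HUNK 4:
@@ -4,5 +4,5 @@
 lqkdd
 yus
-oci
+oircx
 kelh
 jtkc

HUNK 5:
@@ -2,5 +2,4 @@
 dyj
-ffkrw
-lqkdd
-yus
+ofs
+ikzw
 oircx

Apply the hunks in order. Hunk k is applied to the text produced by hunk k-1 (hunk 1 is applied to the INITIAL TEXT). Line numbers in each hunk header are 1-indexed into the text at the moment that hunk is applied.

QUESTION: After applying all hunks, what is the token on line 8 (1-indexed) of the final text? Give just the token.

Answer: awrf

Derivation:
Hunk 1: at line 4 remove [czela] add [kelh] -> 9 lines: rje dyj uccxr wsfaa khejg kelh jtkc awrf apegn
Hunk 2: at line 2 remove [wsfaa,khejg] add [oci] -> 8 lines: rje dyj uccxr oci kelh jtkc awrf apegn
Hunk 3: at line 1 remove [uccxr] add [ffkrw,lqkdd,yus] -> 10 lines: rje dyj ffkrw lqkdd yus oci kelh jtkc awrf apegn
Hunk 4: at line 4 remove [oci] add [oircx] -> 10 lines: rje dyj ffkrw lqkdd yus oircx kelh jtkc awrf apegn
Hunk 5: at line 2 remove [ffkrw,lqkdd,yus] add [ofs,ikzw] -> 9 lines: rje dyj ofs ikzw oircx kelh jtkc awrf apegn
Final line 8: awrf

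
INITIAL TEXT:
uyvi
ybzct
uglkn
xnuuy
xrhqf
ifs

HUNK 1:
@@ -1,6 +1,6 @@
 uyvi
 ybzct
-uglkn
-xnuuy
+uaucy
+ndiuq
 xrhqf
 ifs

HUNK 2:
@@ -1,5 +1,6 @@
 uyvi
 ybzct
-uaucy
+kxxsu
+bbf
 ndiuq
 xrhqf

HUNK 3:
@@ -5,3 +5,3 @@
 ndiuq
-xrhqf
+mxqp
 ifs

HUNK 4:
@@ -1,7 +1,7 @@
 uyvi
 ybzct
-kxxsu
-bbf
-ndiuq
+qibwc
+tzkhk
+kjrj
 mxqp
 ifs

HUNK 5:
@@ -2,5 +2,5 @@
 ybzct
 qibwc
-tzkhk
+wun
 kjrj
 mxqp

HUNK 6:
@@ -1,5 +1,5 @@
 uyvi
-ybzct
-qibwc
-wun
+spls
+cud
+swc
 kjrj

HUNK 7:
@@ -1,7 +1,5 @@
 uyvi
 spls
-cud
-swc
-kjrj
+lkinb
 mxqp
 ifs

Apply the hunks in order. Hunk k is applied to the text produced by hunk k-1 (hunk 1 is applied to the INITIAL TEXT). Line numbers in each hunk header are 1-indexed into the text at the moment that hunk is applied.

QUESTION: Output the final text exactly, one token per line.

Answer: uyvi
spls
lkinb
mxqp
ifs

Derivation:
Hunk 1: at line 1 remove [uglkn,xnuuy] add [uaucy,ndiuq] -> 6 lines: uyvi ybzct uaucy ndiuq xrhqf ifs
Hunk 2: at line 1 remove [uaucy] add [kxxsu,bbf] -> 7 lines: uyvi ybzct kxxsu bbf ndiuq xrhqf ifs
Hunk 3: at line 5 remove [xrhqf] add [mxqp] -> 7 lines: uyvi ybzct kxxsu bbf ndiuq mxqp ifs
Hunk 4: at line 1 remove [kxxsu,bbf,ndiuq] add [qibwc,tzkhk,kjrj] -> 7 lines: uyvi ybzct qibwc tzkhk kjrj mxqp ifs
Hunk 5: at line 2 remove [tzkhk] add [wun] -> 7 lines: uyvi ybzct qibwc wun kjrj mxqp ifs
Hunk 6: at line 1 remove [ybzct,qibwc,wun] add [spls,cud,swc] -> 7 lines: uyvi spls cud swc kjrj mxqp ifs
Hunk 7: at line 1 remove [cud,swc,kjrj] add [lkinb] -> 5 lines: uyvi spls lkinb mxqp ifs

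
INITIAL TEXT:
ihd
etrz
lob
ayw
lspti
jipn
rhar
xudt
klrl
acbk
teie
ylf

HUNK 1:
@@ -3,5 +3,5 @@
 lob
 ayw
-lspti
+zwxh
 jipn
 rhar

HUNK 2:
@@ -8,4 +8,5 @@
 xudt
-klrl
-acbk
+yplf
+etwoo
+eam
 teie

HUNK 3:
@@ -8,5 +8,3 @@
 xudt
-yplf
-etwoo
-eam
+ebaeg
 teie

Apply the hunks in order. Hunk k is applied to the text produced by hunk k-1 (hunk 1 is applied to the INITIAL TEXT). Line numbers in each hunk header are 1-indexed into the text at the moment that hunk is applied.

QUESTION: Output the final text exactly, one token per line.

Hunk 1: at line 3 remove [lspti] add [zwxh] -> 12 lines: ihd etrz lob ayw zwxh jipn rhar xudt klrl acbk teie ylf
Hunk 2: at line 8 remove [klrl,acbk] add [yplf,etwoo,eam] -> 13 lines: ihd etrz lob ayw zwxh jipn rhar xudt yplf etwoo eam teie ylf
Hunk 3: at line 8 remove [yplf,etwoo,eam] add [ebaeg] -> 11 lines: ihd etrz lob ayw zwxh jipn rhar xudt ebaeg teie ylf

Answer: ihd
etrz
lob
ayw
zwxh
jipn
rhar
xudt
ebaeg
teie
ylf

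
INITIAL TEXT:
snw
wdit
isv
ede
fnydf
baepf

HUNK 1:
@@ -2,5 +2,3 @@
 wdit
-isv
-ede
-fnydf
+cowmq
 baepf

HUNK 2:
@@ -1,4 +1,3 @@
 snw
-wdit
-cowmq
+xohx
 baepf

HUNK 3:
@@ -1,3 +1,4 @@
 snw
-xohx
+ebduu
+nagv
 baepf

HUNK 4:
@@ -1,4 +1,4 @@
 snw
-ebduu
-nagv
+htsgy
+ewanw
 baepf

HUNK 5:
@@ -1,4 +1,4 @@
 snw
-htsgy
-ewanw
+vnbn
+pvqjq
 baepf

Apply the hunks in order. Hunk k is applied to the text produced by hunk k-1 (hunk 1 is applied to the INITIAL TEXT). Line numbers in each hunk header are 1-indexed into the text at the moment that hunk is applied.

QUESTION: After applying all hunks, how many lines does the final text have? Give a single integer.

Hunk 1: at line 2 remove [isv,ede,fnydf] add [cowmq] -> 4 lines: snw wdit cowmq baepf
Hunk 2: at line 1 remove [wdit,cowmq] add [xohx] -> 3 lines: snw xohx baepf
Hunk 3: at line 1 remove [xohx] add [ebduu,nagv] -> 4 lines: snw ebduu nagv baepf
Hunk 4: at line 1 remove [ebduu,nagv] add [htsgy,ewanw] -> 4 lines: snw htsgy ewanw baepf
Hunk 5: at line 1 remove [htsgy,ewanw] add [vnbn,pvqjq] -> 4 lines: snw vnbn pvqjq baepf
Final line count: 4

Answer: 4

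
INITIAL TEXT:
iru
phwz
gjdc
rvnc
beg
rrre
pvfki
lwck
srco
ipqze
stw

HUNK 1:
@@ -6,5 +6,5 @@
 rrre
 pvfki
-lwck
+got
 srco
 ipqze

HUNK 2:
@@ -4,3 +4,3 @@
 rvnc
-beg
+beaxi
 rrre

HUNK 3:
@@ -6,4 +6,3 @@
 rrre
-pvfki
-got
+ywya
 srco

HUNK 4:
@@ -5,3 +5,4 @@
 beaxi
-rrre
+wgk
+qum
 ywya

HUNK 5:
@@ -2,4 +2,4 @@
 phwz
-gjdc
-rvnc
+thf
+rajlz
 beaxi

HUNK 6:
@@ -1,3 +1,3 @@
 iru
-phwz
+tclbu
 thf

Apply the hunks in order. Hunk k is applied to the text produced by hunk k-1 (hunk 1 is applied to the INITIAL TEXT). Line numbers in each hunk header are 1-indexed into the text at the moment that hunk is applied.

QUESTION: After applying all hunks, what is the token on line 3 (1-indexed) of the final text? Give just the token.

Hunk 1: at line 6 remove [lwck] add [got] -> 11 lines: iru phwz gjdc rvnc beg rrre pvfki got srco ipqze stw
Hunk 2: at line 4 remove [beg] add [beaxi] -> 11 lines: iru phwz gjdc rvnc beaxi rrre pvfki got srco ipqze stw
Hunk 3: at line 6 remove [pvfki,got] add [ywya] -> 10 lines: iru phwz gjdc rvnc beaxi rrre ywya srco ipqze stw
Hunk 4: at line 5 remove [rrre] add [wgk,qum] -> 11 lines: iru phwz gjdc rvnc beaxi wgk qum ywya srco ipqze stw
Hunk 5: at line 2 remove [gjdc,rvnc] add [thf,rajlz] -> 11 lines: iru phwz thf rajlz beaxi wgk qum ywya srco ipqze stw
Hunk 6: at line 1 remove [phwz] add [tclbu] -> 11 lines: iru tclbu thf rajlz beaxi wgk qum ywya srco ipqze stw
Final line 3: thf

Answer: thf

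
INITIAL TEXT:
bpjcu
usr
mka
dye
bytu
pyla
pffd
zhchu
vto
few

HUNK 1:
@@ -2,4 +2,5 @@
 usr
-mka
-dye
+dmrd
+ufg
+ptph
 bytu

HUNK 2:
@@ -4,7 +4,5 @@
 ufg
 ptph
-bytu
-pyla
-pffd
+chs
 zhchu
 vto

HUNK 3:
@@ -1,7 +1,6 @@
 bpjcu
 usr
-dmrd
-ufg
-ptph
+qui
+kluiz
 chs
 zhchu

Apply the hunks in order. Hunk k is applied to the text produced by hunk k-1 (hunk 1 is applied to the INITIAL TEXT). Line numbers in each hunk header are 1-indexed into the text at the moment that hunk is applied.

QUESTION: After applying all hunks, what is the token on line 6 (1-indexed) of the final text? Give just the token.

Hunk 1: at line 2 remove [mka,dye] add [dmrd,ufg,ptph] -> 11 lines: bpjcu usr dmrd ufg ptph bytu pyla pffd zhchu vto few
Hunk 2: at line 4 remove [bytu,pyla,pffd] add [chs] -> 9 lines: bpjcu usr dmrd ufg ptph chs zhchu vto few
Hunk 3: at line 1 remove [dmrd,ufg,ptph] add [qui,kluiz] -> 8 lines: bpjcu usr qui kluiz chs zhchu vto few
Final line 6: zhchu

Answer: zhchu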